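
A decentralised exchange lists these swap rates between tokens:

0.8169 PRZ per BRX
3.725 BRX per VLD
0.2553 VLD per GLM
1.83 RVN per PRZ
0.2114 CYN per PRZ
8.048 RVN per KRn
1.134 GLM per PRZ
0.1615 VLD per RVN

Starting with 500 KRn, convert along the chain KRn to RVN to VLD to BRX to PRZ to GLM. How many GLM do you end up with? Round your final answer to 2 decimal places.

500 KRn × 8.048 = 4024 RVN
4024 RVN × 0.1615 = 649.876 VLD
649.876 VLD × 3.725 = 2420.7881 BRX
2420.7881 BRX × 0.8169 = 1977.54179889 PRZ
1977.54179889 PRZ × 1.134 = 2242.53239994126 GLM

2242.53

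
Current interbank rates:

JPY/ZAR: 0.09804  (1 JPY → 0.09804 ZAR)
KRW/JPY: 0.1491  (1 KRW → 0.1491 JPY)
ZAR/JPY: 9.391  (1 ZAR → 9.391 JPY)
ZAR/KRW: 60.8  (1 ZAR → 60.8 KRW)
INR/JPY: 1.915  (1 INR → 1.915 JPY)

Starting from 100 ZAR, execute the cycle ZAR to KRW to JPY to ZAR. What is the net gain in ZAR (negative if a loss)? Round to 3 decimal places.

100 ZAR × 60.8 = 6080 KRW
6080 KRW × 0.1491 = 906.528 JPY
906.528 JPY × 0.09804 = 88.87600512 ZAR
Net change: 88.87600512 − 100 = -11.12399488 ZAR

-11.124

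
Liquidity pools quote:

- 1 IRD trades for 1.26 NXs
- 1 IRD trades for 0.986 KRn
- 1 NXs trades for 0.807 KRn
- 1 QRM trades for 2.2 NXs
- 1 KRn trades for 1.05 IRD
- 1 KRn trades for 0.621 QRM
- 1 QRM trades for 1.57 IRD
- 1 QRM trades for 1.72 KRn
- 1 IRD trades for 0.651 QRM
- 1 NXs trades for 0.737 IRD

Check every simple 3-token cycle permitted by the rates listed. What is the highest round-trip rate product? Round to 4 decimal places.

1.1757

IRD→QRM→KRn→IRD: 0.651 × 1.72 × 1.05 = 1.17571
NXs→KRn→QRM→NXs: 0.807 × 0.621 × 2.2 = 1.10252
IRD→NXs→KRn→IRD: 1.26 × 0.807 × 1.05 = 1.06766
IRD→QRM→NXs→IRD: 0.651 × 2.2 × 0.737 = 1.05553
IRD→KRn→QRM→IRD: 0.986 × 0.621 × 1.57 = 0.96132
Maximum is IRD→QRM→KRn→IRD at 1.1757; arbitrage exists.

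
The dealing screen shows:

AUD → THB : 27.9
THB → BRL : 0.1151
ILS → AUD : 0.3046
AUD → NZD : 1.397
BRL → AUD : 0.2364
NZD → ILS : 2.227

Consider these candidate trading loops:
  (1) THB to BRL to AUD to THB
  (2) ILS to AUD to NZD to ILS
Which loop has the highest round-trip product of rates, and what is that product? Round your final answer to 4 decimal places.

0.9476

(1) 0.1151 × 0.2364 × 27.9 = 0.75915
(2) 0.3046 × 1.397 × 2.227 = 0.94765
Highest is cycle (2) at 0.9476 (≤1, no arbitrage).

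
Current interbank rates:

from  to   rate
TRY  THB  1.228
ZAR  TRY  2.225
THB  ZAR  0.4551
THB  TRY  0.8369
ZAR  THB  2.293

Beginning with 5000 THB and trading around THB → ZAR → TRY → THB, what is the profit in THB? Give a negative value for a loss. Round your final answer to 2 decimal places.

5000 THB × 0.4551 = 2275.5 ZAR
2275.5 ZAR × 2.225 = 5062.9875 TRY
5062.9875 TRY × 1.228 = 6217.34865 THB
Net change: 6217.34865 − 5000 = 1217.34865 THB

1217.35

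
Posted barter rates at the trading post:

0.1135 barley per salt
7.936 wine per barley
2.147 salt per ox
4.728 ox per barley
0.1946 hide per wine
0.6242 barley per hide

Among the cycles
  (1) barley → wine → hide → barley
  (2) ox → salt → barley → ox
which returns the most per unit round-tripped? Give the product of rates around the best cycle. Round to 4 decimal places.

1.1521

(1) 7.936 × 0.1946 × 0.6242 = 0.96398
(2) 2.147 × 0.1135 × 4.728 = 1.15214
Highest is cycle (2) at 1.1521 (>1, arbitrage).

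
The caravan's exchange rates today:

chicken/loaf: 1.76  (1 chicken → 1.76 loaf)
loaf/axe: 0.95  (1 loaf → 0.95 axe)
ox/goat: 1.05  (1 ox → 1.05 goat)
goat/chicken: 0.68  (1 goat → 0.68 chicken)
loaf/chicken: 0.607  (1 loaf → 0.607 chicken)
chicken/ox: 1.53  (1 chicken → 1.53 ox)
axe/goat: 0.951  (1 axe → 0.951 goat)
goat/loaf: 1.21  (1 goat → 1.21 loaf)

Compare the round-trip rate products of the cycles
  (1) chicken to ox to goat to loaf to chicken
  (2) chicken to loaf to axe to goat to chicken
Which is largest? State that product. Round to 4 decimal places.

(1) 1.53 × 1.05 × 1.21 × 0.607 = 1.17993
(2) 1.76 × 0.95 × 0.951 × 0.68 = 1.08125
Highest is cycle (1) at 1.1799 (>1, arbitrage).

1.1799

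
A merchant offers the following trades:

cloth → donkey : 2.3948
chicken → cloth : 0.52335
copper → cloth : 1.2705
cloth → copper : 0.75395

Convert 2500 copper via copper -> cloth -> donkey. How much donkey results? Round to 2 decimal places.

7606.48

2500 copper × 1.2705 = 3176.25 cloth
3176.25 cloth × 2.3948 = 7606.4835 donkey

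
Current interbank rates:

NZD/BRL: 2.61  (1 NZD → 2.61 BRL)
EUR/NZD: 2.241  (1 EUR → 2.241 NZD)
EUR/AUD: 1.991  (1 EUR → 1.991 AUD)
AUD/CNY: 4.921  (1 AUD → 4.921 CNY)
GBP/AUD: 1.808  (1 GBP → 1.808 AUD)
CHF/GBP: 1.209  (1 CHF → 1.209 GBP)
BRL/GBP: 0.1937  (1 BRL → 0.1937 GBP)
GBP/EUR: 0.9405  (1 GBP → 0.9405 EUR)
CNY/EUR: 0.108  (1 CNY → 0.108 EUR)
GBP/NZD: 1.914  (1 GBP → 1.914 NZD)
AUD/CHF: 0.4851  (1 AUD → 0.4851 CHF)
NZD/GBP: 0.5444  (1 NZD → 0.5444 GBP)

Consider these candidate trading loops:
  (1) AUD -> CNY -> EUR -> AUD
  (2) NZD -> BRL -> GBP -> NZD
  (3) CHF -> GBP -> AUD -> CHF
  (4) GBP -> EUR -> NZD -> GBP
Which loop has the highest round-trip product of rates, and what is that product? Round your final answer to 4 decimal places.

(1) 4.921 × 0.108 × 1.991 = 1.05815
(2) 2.61 × 0.1937 × 1.914 = 0.96764
(3) 1.209 × 1.808 × 0.4851 = 1.06037
(4) 0.9405 × 2.241 × 0.5444 = 1.14741
Highest is cycle (4) at 1.1474 (>1, arbitrage).

1.1474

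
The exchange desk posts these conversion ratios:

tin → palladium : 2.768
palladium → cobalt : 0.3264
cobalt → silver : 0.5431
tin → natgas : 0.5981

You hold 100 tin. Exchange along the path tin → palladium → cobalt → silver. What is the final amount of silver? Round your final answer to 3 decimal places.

49.068

100 tin × 2.768 = 276.8 palladium
276.8 palladium × 0.3264 = 90.34752 cobalt
90.34752 cobalt × 0.5431 = 49.067738112 silver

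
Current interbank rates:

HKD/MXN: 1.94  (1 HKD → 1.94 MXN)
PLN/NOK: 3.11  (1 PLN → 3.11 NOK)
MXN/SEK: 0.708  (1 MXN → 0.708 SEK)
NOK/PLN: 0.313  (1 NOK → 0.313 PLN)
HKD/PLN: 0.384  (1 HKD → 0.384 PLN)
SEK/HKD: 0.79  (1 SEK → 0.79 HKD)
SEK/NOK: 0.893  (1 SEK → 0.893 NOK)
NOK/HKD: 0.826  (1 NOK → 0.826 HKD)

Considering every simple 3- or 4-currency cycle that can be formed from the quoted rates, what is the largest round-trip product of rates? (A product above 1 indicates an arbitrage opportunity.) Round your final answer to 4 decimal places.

1.0851

HKD→MXN→SEK→HKD: 1.94 × 0.708 × 0.79 = 1.08508
NOK→HKD→MXN→SEK→NOK: 0.826 × 1.94 × 0.708 × 0.893 = 1.01313
NOK→HKD→PLN→NOK: 0.826 × 0.384 × 3.11 = 0.98644
Maximum is HKD→MXN→SEK→HKD at 1.0851; arbitrage exists.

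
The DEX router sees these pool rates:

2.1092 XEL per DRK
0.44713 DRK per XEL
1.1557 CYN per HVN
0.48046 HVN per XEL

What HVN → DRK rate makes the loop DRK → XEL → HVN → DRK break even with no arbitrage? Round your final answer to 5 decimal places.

Known legs of the cycle: 2.1092 × 0.48046 = 1.013386232
For no arbitrage the full-cycle product must be 1, so the missing rate is 1 / 1.013386232 ≈ 0.9867906.

0.98679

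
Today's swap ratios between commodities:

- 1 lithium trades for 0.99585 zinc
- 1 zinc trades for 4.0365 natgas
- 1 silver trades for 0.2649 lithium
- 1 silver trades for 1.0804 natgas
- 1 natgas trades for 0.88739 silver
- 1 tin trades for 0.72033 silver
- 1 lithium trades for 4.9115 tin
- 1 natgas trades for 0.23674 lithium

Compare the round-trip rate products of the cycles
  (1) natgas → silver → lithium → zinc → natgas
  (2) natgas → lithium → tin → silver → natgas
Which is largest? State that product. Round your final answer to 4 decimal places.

0.9449

(1) 0.88739 × 0.2649 × 0.99585 × 4.0365 = 0.94492
(2) 0.23674 × 4.9115 × 0.72033 × 1.0804 = 0.90490
Highest is cycle (1) at 0.9449 (≤1, no arbitrage).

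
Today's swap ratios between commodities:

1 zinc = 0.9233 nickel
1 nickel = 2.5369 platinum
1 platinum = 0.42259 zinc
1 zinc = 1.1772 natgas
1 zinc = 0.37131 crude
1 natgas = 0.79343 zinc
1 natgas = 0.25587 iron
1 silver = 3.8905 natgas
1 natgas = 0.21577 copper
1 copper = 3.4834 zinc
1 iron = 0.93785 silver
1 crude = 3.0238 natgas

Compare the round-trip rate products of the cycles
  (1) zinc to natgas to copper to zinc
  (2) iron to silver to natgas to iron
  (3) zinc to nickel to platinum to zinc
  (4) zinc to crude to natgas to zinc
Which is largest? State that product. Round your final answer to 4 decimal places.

0.9898

(1) 1.1772 × 0.21577 × 3.4834 = 0.88480
(2) 0.93785 × 3.8905 × 0.25587 = 0.93359
(3) 0.9233 × 2.5369 × 0.42259 = 0.98984
(4) 0.37131 × 3.0238 × 0.79343 = 0.89084
Highest is cycle (3) at 0.9898 (≤1, no arbitrage).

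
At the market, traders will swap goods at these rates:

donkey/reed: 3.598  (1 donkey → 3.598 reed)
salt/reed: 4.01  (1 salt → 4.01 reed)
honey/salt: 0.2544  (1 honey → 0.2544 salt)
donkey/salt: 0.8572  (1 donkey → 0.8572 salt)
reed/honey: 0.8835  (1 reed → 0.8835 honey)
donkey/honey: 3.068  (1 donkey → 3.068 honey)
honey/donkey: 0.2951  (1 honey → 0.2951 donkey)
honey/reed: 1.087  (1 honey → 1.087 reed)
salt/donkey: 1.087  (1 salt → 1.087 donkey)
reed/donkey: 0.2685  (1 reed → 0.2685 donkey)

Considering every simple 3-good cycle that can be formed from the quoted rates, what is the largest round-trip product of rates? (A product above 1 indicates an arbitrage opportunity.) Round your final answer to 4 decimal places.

0.9381

reed→honey→donkey→reed: 0.8835 × 0.2951 × 3.598 = 0.93807
reed→donkey→salt→reed: 0.2685 × 0.8572 × 4.01 = 0.92293
reed→honey→salt→reed: 0.8835 × 0.2544 × 4.01 = 0.90130
reed→donkey→honey→reed: 0.2685 × 3.068 × 1.087 = 0.89542
honey→salt→donkey→honey: 0.2544 × 1.087 × 3.068 = 0.84840
Maximum is reed→honey→donkey→reed at 0.9381; no arbitrage — every cycle loses value.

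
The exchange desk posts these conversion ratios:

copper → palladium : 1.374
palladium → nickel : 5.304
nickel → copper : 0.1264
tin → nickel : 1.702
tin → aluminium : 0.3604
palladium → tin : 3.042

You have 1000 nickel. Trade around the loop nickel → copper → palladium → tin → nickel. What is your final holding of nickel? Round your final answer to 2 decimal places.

899.19

1000 nickel × 0.1264 = 126.4 copper
126.4 copper × 1.374 = 173.6736 palladium
173.6736 palladium × 3.042 = 528.3150912 tin
528.3150912 tin × 1.702 = 899.1922852224 nickel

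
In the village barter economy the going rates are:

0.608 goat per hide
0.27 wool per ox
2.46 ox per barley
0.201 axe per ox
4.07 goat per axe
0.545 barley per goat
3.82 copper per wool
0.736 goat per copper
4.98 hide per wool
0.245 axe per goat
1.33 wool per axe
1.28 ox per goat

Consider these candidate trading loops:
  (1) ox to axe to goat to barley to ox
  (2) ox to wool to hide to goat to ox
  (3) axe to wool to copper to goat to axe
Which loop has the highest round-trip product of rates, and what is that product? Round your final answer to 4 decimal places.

(1) 0.201 × 4.07 × 0.545 × 2.46 = 1.09679
(2) 0.27 × 4.98 × 0.608 × 1.28 = 1.04642
(3) 1.33 × 3.82 × 0.736 × 0.245 = 0.91613
Highest is cycle (1) at 1.0968 (>1, arbitrage).

1.0968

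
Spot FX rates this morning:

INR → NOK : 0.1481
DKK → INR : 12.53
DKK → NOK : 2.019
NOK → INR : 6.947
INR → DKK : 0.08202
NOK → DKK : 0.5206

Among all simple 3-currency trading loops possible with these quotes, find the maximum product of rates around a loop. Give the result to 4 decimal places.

NOK→INR→DKK→NOK: 6.947 × 0.08202 × 2.019 = 1.15041
NOK→DKK→INR→NOK: 0.5206 × 12.53 × 0.1481 = 0.96607
Maximum is NOK→INR→DKK→NOK at 1.1504; arbitrage exists.

1.1504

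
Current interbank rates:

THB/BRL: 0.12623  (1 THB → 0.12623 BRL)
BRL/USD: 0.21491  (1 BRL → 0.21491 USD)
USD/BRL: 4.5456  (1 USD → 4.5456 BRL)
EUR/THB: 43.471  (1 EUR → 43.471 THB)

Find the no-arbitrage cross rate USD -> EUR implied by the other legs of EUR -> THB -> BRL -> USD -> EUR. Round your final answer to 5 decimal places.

Known legs of the cycle: 43.471 × 0.12623 × 0.21491 = 1.1792851699603
For no arbitrage the full-cycle product must be 1, so the missing rate is 1 / 1.1792851699603 ≈ 0.8479713.

0.84797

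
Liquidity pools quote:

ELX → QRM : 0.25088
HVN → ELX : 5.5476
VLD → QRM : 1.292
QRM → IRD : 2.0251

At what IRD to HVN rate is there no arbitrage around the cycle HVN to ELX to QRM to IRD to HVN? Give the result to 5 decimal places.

0.35480

Known legs of the cycle: 5.5476 × 0.25088 × 2.0251 = 2.8184975013888
For no arbitrage the full-cycle product must be 1, so the missing rate is 1 / 2.8184975013888 ≈ 0.3547990.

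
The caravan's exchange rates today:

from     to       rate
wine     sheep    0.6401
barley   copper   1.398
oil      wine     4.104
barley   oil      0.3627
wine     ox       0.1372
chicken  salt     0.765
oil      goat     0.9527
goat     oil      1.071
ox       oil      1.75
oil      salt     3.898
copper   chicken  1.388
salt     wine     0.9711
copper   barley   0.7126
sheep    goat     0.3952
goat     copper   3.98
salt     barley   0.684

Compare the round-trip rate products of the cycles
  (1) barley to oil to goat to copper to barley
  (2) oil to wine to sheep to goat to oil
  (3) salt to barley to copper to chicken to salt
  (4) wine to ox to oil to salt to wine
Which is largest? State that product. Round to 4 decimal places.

(1) 0.3627 × 0.9527 × 3.98 × 0.7126 = 0.98001
(2) 4.104 × 0.6401 × 0.3952 × 1.071 = 1.11189
(3) 0.684 × 1.398 × 1.388 × 0.765 = 1.01535
(4) 0.1372 × 1.75 × 3.898 × 0.9711 = 0.90886
Highest is cycle (2) at 1.1119 (>1, arbitrage).

1.1119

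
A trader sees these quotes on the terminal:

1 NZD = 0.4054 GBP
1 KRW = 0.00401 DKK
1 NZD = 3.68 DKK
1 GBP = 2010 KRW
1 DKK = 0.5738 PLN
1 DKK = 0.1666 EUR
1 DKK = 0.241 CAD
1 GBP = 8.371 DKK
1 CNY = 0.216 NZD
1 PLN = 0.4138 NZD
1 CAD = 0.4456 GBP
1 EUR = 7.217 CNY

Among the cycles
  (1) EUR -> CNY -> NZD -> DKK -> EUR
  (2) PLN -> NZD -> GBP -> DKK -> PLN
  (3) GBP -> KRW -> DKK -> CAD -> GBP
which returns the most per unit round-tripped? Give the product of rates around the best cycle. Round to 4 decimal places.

0.9557

(1) 7.217 × 0.216 × 3.68 × 0.1666 = 0.95573
(2) 0.4138 × 0.4054 × 8.371 × 0.5738 = 0.80577
(3) 2010 × 0.00401 × 0.241 × 0.4456 = 0.86557
Highest is cycle (1) at 0.9557 (≤1, no arbitrage).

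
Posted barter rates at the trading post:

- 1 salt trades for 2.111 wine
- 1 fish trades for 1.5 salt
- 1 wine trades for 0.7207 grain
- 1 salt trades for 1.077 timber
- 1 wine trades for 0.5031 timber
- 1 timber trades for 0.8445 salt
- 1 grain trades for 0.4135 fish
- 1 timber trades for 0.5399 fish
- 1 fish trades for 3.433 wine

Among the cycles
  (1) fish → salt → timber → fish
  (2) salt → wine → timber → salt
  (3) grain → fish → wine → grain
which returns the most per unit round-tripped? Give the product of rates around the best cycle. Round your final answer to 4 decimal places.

1.0231

(1) 1.5 × 1.077 × 0.5399 = 0.87221
(2) 2.111 × 0.5031 × 0.8445 = 0.89690
(3) 0.4135 × 3.433 × 0.7207 = 1.02307
Highest is cycle (3) at 1.0231 (>1, arbitrage).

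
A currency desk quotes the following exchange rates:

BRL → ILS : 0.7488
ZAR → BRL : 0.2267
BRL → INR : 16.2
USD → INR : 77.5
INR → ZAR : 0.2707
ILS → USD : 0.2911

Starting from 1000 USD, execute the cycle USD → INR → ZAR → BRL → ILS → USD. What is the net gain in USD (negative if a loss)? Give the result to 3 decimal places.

1000 USD × 77.5 = 77500 INR
77500 INR × 0.2707 = 20979.25 ZAR
20979.25 ZAR × 0.2267 = 4755.995975 BRL
4755.995975 BRL × 0.7488 = 3561.28978608 ILS
3561.28978608 ILS × 0.2911 = 1036.691456727888 USD
Net change: 1036.691456727888 − 1000 = 36.691456727888 USD

36.691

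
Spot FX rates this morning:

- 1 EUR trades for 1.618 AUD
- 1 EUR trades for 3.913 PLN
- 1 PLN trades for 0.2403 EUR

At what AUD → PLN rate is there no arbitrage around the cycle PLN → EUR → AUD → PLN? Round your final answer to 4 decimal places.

2.5720

Known legs of the cycle: 0.2403 × 1.618 = 0.3888054
For no arbitrage the full-cycle product must be 1, so the missing rate is 1 / 0.3888054 ≈ 2.571981.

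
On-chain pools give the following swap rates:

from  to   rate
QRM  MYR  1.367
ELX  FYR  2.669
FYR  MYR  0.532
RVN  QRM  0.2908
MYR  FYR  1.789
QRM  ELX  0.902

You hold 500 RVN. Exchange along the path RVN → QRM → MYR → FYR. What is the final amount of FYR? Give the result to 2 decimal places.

355.58

500 RVN × 0.2908 = 145.4 QRM
145.4 QRM × 1.367 = 198.7618 MYR
198.7618 MYR × 1.789 = 355.5848602 FYR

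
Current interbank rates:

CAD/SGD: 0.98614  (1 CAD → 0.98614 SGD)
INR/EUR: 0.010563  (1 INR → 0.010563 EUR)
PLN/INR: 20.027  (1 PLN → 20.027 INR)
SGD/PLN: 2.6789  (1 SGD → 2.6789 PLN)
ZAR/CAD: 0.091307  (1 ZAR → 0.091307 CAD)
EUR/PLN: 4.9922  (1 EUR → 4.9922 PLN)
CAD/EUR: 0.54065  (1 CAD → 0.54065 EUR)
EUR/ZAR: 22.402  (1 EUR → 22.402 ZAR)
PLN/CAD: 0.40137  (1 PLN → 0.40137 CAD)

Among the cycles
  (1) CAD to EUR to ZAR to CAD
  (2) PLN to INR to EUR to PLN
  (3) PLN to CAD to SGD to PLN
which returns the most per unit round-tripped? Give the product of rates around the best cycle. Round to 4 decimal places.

(1) 0.54065 × 22.402 × 0.091307 = 1.10588
(2) 20.027 × 0.010563 × 4.9922 = 1.05608
(3) 0.40137 × 0.98614 × 2.6789 = 1.06033
Highest is cycle (1) at 1.1059 (>1, arbitrage).

1.1059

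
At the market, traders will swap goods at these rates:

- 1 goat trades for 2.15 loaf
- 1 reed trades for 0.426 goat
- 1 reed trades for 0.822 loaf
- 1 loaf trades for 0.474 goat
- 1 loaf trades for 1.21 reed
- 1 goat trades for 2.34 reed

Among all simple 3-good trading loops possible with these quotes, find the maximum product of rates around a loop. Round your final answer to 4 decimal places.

loaf→reed→goat→loaf: 1.21 × 0.426 × 2.15 = 1.10824
loaf→goat→reed→loaf: 0.474 × 2.34 × 0.822 = 0.91173
Maximum is loaf→reed→goat→loaf at 1.1082; arbitrage exists.

1.1082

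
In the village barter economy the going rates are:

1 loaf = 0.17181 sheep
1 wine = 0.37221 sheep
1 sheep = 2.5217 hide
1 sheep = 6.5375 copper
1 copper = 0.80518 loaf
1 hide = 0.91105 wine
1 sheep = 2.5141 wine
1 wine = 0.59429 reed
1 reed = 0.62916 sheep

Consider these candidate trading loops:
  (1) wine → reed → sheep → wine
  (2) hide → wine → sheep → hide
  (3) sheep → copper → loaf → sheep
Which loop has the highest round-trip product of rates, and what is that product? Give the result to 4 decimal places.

0.9400

(1) 0.59429 × 0.62916 × 2.5141 = 0.94003
(2) 0.91105 × 0.37221 × 2.5217 = 0.85511
(3) 6.5375 × 0.80518 × 0.17181 = 0.90438
Highest is cycle (1) at 0.9400 (≤1, no arbitrage).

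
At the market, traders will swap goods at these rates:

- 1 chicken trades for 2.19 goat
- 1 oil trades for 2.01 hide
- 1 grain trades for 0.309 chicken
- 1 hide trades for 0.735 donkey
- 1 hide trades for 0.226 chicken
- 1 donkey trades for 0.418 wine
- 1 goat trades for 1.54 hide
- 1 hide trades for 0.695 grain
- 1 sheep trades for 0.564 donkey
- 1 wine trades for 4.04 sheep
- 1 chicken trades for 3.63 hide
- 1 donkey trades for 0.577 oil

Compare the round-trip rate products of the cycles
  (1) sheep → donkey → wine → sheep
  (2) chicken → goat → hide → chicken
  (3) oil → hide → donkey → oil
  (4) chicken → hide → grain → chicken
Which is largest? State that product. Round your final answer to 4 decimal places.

(1) 0.564 × 0.418 × 4.04 = 0.95244
(2) 2.19 × 1.54 × 0.226 = 0.76221
(3) 2.01 × 0.735 × 0.577 = 0.85243
(4) 3.63 × 0.695 × 0.309 = 0.77956
Highest is cycle (1) at 0.9524 (≤1, no arbitrage).

0.9524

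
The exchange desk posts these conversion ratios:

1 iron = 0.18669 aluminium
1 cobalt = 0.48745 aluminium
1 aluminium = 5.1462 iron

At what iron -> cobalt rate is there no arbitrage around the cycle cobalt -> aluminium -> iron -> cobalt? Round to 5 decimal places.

Known legs of the cycle: 0.48745 × 5.1462 = 2.50851519
For no arbitrage the full-cycle product must be 1, so the missing rate is 1 / 2.50851519 ≈ 0.3986422.

0.39864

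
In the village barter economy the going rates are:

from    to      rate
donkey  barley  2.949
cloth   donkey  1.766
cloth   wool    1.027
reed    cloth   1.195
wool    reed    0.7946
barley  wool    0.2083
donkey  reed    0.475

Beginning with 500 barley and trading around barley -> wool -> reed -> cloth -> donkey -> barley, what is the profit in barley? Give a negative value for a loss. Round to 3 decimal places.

15.040

500 barley × 0.2083 = 104.15 wool
104.15 wool × 0.7946 = 82.75759 reed
82.75759 reed × 1.195 = 98.89532005 cloth
98.89532005 cloth × 1.766 = 174.6491352083 donkey
174.6491352083 donkey × 2.949 = 515.0402997292767 barley
Net change: 515.0402997292767 − 500 = 15.0402997292767 barley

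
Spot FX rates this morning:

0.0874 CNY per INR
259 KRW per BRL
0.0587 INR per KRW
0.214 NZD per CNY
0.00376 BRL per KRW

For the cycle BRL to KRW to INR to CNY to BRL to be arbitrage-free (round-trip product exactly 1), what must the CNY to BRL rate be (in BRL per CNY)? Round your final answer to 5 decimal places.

0.75258

Known legs of the cycle: 259 × 0.0587 × 0.0874 = 1.32876842
For no arbitrage the full-cycle product must be 1, so the missing rate is 1 / 1.32876842 ≈ 0.7525766.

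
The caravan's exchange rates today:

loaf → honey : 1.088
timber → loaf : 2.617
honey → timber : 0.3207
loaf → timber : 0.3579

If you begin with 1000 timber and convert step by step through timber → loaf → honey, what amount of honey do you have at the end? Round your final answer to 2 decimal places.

1000 timber × 2.617 = 2617 loaf
2617 loaf × 1.088 = 2847.296 honey

2847.30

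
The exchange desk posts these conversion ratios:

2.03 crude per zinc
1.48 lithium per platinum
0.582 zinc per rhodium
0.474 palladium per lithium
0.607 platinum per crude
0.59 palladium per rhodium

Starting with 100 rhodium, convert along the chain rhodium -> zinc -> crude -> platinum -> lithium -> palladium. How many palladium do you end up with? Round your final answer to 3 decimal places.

50.309

100 rhodium × 0.582 = 58.2 zinc
58.2 zinc × 2.03 = 118.146 crude
118.146 crude × 0.607 = 71.714622 platinum
71.714622 platinum × 1.48 = 106.13764056 lithium
106.13764056 lithium × 0.474 = 50.30924162544 palladium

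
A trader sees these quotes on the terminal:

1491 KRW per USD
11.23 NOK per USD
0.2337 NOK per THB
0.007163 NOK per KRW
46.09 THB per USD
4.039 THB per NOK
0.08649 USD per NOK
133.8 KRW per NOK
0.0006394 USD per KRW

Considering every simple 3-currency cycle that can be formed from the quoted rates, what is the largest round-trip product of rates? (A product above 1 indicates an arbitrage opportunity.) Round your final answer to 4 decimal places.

0.9607

NOK→KRW→USD→NOK: 133.8 × 0.0006394 × 11.23 = 0.96075
THB→NOK→USD→THB: 0.2337 × 0.08649 × 46.09 = 0.93160
NOK→USD→KRW→NOK: 0.08649 × 1491 × 0.007163 = 0.92372
Maximum is NOK→KRW→USD→NOK at 0.9607; no arbitrage — every cycle loses value.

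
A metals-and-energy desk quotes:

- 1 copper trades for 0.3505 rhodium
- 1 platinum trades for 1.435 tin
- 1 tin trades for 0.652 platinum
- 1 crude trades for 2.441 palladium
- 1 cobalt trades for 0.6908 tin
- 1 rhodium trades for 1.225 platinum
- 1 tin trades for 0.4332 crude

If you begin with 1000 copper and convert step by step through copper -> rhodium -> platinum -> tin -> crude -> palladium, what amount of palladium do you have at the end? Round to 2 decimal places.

1000 copper × 0.3505 = 350.5 rhodium
350.5 rhodium × 1.225 = 429.3625 platinum
429.3625 platinum × 1.435 = 616.1351875 tin
616.1351875 tin × 0.4332 = 266.909763225 crude
266.909763225 crude × 2.441 = 651.526732032225 palladium

651.53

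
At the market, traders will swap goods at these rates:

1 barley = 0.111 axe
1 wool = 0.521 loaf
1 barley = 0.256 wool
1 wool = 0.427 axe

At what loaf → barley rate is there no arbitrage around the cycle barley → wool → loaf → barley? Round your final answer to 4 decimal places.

Known legs of the cycle: 0.256 × 0.521 = 0.133376
For no arbitrage the full-cycle product must be 1, so the missing rate is 1 / 0.133376 ≈ 7.497601.

7.4976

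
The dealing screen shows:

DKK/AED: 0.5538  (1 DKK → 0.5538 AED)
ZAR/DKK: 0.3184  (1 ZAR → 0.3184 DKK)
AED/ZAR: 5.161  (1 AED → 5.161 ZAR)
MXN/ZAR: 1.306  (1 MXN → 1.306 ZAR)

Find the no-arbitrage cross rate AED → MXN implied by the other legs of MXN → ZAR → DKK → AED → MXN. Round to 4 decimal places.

Known legs of the cycle: 1.306 × 0.3184 × 0.5538 = 0.23028687552
For no arbitrage the full-cycle product must be 1, so the missing rate is 1 / 0.23028687552 ≈ 4.342410.

4.3424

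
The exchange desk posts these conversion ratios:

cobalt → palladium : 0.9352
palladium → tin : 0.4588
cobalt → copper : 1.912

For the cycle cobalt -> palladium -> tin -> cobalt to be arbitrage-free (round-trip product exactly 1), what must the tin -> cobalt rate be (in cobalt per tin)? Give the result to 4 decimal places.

2.3306

Known legs of the cycle: 0.9352 × 0.4588 = 0.42906976
For no arbitrage the full-cycle product must be 1, so the missing rate is 1 / 0.42906976 ≈ 2.330623.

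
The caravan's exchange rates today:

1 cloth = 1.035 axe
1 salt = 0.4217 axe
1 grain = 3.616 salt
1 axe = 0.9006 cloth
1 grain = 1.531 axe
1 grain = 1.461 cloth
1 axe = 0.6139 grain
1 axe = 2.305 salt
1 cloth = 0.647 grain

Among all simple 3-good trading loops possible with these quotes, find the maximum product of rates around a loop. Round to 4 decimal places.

0.9361

axe→grain→salt→axe: 0.6139 × 3.616 × 0.4217 = 0.93612
cloth→axe→grain→cloth: 1.035 × 0.6139 × 1.461 = 0.92830
cloth→grain→axe→cloth: 0.647 × 1.531 × 0.9006 = 0.89210
Maximum is axe→grain→salt→axe at 0.9361; no arbitrage — every cycle loses value.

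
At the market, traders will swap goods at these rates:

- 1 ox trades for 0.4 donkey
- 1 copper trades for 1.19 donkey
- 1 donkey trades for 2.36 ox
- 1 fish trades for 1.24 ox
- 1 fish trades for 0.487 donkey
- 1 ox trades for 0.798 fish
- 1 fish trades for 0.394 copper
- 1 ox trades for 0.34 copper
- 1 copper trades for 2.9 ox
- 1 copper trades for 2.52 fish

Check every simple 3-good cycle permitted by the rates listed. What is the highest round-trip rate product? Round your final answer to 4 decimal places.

copper→fish→ox→copper: 2.52 × 1.24 × 0.34 = 1.06243
copper→donkey→ox→copper: 1.19 × 2.36 × 0.34 = 0.95486
donkey→ox→fish→donkey: 2.36 × 0.798 × 0.487 = 0.91716
copper→ox→fish→copper: 2.9 × 0.798 × 0.394 = 0.91179
Maximum is copper→fish→ox→copper at 1.0624; arbitrage exists.

1.0624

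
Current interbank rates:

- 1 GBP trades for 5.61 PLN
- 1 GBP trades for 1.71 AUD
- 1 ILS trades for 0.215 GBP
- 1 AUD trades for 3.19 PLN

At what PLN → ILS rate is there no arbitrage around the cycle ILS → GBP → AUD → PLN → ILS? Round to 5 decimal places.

Known legs of the cycle: 0.215 × 1.71 × 3.19 = 1.1728035
For no arbitrage the full-cycle product must be 1, so the missing rate is 1 / 1.1728035 ≈ 0.8526578.

0.85266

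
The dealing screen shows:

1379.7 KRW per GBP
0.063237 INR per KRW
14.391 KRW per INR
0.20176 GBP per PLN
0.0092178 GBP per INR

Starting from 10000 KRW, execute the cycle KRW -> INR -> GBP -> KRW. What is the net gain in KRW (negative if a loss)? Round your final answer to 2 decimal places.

10000 KRW × 0.063237 = 632.37 INR
632.37 INR × 0.0092178 = 5.829060186 GBP
5.829060186 GBP × 1379.7 = 8042.3543386242 KRW
Net change: 8042.3543386242 − 10000 = -1957.6456613758 KRW

-1957.65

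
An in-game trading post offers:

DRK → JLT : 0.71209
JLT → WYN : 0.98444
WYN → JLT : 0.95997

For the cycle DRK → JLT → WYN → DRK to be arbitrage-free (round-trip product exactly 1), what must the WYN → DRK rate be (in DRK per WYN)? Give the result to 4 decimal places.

1.4265

Known legs of the cycle: 0.71209 × 0.98444 = 0.7010098796
For no arbitrage the full-cycle product must be 1, so the missing rate is 1 / 0.7010098796 ≈ 1.426513.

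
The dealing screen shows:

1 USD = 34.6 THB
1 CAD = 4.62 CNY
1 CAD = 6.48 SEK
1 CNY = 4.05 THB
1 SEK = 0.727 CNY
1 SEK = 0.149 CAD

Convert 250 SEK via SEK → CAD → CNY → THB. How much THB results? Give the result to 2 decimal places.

696.98

250 SEK × 0.149 = 37.25 CAD
37.25 CAD × 4.62 = 172.095 CNY
172.095 CNY × 4.05 = 696.98475 THB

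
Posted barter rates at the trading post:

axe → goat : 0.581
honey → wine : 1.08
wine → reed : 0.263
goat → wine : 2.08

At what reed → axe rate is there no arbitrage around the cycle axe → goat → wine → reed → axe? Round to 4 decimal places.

Known legs of the cycle: 0.581 × 2.08 × 0.263 = 0.31783024
For no arbitrage the full-cycle product must be 1, so the missing rate is 1 / 0.31783024 ≈ 3.146334.

3.1463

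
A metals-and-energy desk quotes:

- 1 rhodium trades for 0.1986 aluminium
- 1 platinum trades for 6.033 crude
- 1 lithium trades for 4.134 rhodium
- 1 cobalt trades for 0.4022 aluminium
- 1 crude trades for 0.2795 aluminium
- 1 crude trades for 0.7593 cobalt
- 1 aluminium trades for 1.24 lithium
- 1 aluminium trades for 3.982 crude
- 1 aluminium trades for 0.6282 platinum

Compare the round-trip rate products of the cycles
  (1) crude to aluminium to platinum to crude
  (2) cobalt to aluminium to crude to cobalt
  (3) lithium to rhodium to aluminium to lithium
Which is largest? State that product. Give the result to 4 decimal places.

(1) 0.2795 × 0.6282 × 6.033 = 1.05929
(2) 0.4022 × 3.982 × 0.7593 = 1.21606
(3) 4.134 × 0.1986 × 1.24 = 1.01806
Highest is cycle (2) at 1.2161 (>1, arbitrage).

1.2161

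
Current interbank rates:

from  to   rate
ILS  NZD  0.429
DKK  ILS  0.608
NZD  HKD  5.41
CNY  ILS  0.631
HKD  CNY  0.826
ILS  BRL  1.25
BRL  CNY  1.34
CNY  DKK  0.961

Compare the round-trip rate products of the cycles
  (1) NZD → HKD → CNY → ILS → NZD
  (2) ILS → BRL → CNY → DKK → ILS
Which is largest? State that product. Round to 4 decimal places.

(1) 5.41 × 0.826 × 0.631 × 0.429 = 1.20966
(2) 1.25 × 1.34 × 0.961 × 0.608 = 0.97868
Highest is cycle (1) at 1.2097 (>1, arbitrage).

1.2097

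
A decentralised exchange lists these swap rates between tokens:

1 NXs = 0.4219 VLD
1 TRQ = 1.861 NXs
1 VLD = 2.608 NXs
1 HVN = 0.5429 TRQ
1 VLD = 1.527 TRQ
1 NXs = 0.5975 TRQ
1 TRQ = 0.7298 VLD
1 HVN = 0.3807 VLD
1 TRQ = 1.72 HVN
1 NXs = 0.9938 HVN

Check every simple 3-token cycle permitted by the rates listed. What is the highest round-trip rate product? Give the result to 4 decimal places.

1.1989

VLD→TRQ→NXs→VLD: 1.527 × 1.861 × 0.4219 = 1.19893
VLD→NXs→TRQ→VLD: 2.608 × 0.5975 × 0.7298 = 1.13723
HVN→TRQ→NXs→HVN: 0.5429 × 1.861 × 0.9938 = 1.00407
HVN→VLD→TRQ→HVN: 0.3807 × 1.527 × 1.72 = 0.99989
HVN→VLD→NXs→HVN: 0.3807 × 2.608 × 0.9938 = 0.98671
Maximum is VLD→TRQ→NXs→VLD at 1.1989; arbitrage exists.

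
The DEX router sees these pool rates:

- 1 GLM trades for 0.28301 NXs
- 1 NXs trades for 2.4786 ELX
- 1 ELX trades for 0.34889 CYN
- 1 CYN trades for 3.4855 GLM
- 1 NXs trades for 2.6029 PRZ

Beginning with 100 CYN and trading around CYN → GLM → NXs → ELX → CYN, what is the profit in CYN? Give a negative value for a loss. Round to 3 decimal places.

-14.697

100 CYN × 3.4855 = 348.55 GLM
348.55 GLM × 0.28301 = 98.6431355 NXs
98.6431355 NXs × 2.4786 = 244.4968756503 ELX
244.4968756503 ELX × 0.34889 = 85.302514945633167 CYN
Net change: 85.302514945633167 − 100 = -14.697485054366833 CYN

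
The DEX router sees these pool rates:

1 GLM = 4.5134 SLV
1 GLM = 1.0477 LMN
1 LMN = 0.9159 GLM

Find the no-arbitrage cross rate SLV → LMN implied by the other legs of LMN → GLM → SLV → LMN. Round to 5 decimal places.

Known legs of the cycle: 0.9159 × 4.5134 = 4.13382306
For no arbitrage the full-cycle product must be 1, so the missing rate is 1 / 4.13382306 ≈ 0.2419068.

0.24191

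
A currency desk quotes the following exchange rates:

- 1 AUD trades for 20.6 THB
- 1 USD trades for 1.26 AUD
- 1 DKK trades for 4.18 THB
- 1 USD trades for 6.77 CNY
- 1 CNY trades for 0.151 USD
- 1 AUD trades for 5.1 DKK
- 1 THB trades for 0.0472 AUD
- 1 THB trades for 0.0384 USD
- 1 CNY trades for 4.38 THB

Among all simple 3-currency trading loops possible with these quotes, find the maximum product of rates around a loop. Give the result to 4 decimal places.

THB→USD→CNY→THB: 0.0384 × 6.77 × 4.38 = 1.13866
AUD→DKK→THB→AUD: 5.1 × 4.18 × 0.0472 = 1.00621
AUD→THB→USD→AUD: 20.6 × 0.0384 × 1.26 = 0.99671
Maximum is THB→USD→CNY→THB at 1.1387; arbitrage exists.

1.1387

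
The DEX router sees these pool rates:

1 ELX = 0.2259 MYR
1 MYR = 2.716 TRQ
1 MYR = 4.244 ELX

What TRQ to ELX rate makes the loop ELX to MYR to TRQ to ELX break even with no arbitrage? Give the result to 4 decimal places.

1.6299

Known legs of the cycle: 0.2259 × 2.716 = 0.6135444
For no arbitrage the full-cycle product must be 1, so the missing rate is 1 / 0.6135444 ≈ 1.629874.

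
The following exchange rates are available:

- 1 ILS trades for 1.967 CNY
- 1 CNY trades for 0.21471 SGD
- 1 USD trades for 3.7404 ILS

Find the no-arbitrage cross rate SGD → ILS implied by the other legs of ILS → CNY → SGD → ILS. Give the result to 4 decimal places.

Known legs of the cycle: 1.967 × 0.21471 = 0.42233457
For no arbitrage the full-cycle product must be 1, so the missing rate is 1 / 0.42233457 ≈ 2.367791.

2.3678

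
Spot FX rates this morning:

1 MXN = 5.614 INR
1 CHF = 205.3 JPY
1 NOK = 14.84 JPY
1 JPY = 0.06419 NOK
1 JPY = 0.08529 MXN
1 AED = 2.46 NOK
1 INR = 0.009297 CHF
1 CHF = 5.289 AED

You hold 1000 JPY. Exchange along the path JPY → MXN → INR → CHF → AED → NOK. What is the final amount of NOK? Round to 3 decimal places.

57.919

1000 JPY × 0.08529 = 85.29 MXN
85.29 MXN × 5.614 = 478.81806 INR
478.81806 INR × 0.009297 = 4.45157150382 CHF
4.45157150382 CHF × 5.289 = 23.54436168370398 AED
23.54436168370398 AED × 2.46 = 57.9191297419117908 NOK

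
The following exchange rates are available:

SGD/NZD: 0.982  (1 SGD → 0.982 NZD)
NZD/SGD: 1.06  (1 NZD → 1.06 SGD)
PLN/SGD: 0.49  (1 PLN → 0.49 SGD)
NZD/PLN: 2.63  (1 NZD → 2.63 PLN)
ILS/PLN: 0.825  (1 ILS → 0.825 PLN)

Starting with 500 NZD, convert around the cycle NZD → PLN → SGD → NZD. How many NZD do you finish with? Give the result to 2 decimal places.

632.75

500 NZD × 2.63 = 1315 PLN
1315 PLN × 0.49 = 644.35 SGD
644.35 SGD × 0.982 = 632.7517 NZD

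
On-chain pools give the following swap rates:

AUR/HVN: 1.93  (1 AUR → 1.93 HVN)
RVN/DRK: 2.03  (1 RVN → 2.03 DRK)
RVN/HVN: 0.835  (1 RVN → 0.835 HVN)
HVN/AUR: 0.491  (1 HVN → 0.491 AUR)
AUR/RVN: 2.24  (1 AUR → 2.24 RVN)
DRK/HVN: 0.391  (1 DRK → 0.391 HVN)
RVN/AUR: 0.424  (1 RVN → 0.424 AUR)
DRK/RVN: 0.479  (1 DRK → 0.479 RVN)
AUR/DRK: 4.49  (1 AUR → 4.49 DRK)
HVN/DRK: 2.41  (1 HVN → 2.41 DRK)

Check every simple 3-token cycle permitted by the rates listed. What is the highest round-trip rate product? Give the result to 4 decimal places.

0.9639

DRK→RVN→HVN→DRK: 0.479 × 0.835 × 2.41 = 0.96392
HVN→AUR→RVN→HVN: 0.491 × 2.24 × 0.835 = 0.91837
DRK→RVN→AUR→DRK: 0.479 × 0.424 × 4.49 = 0.91190
DRK→HVN→AUR→DRK: 0.391 × 0.491 × 4.49 = 0.86199
Maximum is DRK→RVN→HVN→DRK at 0.9639; no arbitrage — every cycle loses value.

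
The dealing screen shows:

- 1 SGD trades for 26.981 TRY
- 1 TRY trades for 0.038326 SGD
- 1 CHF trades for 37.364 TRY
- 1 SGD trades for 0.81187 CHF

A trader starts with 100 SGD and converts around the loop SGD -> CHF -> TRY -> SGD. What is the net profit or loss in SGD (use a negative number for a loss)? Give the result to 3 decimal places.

100 SGD × 0.81187 = 81.187 CHF
81.187 CHF × 37.364 = 3033.471068 TRY
3033.471068 TRY × 0.038326 = 116.260812152168 SGD
Net change: 116.260812152168 − 100 = 16.260812152168 SGD

16.261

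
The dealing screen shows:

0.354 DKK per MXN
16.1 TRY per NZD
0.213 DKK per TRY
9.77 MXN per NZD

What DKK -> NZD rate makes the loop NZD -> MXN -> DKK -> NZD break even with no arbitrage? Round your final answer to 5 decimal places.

0.28914

Known legs of the cycle: 9.77 × 0.354 = 3.45858
For no arbitrage the full-cycle product must be 1, so the missing rate is 1 / 3.45858 ≈ 0.2891360.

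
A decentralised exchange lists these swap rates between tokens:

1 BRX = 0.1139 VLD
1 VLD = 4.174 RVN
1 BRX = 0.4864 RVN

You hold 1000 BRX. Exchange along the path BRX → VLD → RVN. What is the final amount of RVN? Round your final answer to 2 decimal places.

475.42

1000 BRX × 0.1139 = 113.9 VLD
113.9 VLD × 4.174 = 475.4186 RVN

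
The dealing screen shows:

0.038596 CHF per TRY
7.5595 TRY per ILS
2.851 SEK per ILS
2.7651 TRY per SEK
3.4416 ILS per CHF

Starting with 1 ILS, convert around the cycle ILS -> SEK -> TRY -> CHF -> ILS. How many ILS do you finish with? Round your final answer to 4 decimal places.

1.0472

1 ILS × 2.851 = 2.851 SEK
2.851 SEK × 2.7651 = 7.8833001 TRY
7.8833001 TRY × 0.038596 = 0.3042638506596 CHF
0.3042638506596 CHF × 3.4416 = 1.04715446843007936 ILS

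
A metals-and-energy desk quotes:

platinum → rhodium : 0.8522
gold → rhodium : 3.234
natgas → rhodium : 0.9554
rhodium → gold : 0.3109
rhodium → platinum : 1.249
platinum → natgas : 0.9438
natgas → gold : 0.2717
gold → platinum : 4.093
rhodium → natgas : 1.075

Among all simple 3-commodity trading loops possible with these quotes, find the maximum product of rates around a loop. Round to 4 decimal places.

natgas→rhodium→platinum→natgas: 0.9554 × 1.249 × 0.9438 = 1.12623
platinum→rhodium→gold→platinum: 0.8522 × 0.3109 × 4.093 = 1.08444
natgas→gold→platinum→natgas: 0.2717 × 4.093 × 0.9438 = 1.04957
natgas→gold→rhodium→natgas: 0.2717 × 3.234 × 1.075 = 0.94458
Maximum is natgas→rhodium→platinum→natgas at 1.1262; arbitrage exists.

1.1262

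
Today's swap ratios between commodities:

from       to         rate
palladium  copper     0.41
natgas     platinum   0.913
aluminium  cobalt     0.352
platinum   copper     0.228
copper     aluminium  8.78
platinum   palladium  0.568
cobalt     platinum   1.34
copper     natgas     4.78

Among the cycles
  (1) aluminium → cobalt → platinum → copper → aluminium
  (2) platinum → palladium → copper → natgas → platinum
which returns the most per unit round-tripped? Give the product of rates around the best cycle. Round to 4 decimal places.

1.0163

(1) 0.352 × 1.34 × 0.228 × 8.78 = 0.94423
(2) 0.568 × 0.41 × 4.78 × 0.913 = 1.01632
Highest is cycle (2) at 1.0163 (>1, arbitrage).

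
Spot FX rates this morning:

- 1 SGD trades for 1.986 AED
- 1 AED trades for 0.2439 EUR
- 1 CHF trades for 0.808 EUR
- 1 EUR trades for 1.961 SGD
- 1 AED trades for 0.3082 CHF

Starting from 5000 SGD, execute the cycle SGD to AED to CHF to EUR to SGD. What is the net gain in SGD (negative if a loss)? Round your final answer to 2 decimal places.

5000 SGD × 1.986 = 9930 AED
9930 AED × 0.3082 = 3060.426 CHF
3060.426 CHF × 0.808 = 2472.824208 EUR
2472.824208 EUR × 1.961 = 4849.208271888 SGD
Net change: 4849.208271888 − 5000 = -150.791728112 SGD

-150.79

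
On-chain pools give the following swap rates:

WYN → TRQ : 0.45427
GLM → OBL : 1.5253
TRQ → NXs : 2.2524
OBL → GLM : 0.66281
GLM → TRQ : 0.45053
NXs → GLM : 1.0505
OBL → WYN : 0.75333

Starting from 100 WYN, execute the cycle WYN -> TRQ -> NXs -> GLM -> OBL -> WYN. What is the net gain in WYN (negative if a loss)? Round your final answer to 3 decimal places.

23.508

100 WYN × 0.45427 = 45.427 TRQ
45.427 TRQ × 2.2524 = 102.3197748 NXs
102.3197748 NXs × 1.0505 = 107.4869234274 GLM
107.4869234274 GLM × 1.5253 = 163.94980430381322 OBL
163.94980430381322 OBL × 0.75333 = 123.5083060761916130226 WYN
Net change: 123.5083060761916130226 − 100 = 23.5083060761916130226 WYN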